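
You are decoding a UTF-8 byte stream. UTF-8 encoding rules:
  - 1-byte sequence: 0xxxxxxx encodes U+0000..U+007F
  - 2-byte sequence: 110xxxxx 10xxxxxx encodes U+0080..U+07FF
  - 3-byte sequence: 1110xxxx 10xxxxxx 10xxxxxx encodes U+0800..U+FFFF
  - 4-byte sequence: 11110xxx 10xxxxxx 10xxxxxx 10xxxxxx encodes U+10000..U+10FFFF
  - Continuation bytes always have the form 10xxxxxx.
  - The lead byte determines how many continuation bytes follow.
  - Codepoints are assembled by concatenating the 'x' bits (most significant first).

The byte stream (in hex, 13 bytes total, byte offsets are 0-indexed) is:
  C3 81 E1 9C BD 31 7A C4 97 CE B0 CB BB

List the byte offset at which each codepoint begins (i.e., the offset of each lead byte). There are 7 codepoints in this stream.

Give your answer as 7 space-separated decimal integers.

Answer: 0 2 5 6 7 9 11

Derivation:
Byte[0]=C3: 2-byte lead, need 1 cont bytes. acc=0x3
Byte[1]=81: continuation. acc=(acc<<6)|0x01=0xC1
Completed: cp=U+00C1 (starts at byte 0)
Byte[2]=E1: 3-byte lead, need 2 cont bytes. acc=0x1
Byte[3]=9C: continuation. acc=(acc<<6)|0x1C=0x5C
Byte[4]=BD: continuation. acc=(acc<<6)|0x3D=0x173D
Completed: cp=U+173D (starts at byte 2)
Byte[5]=31: 1-byte ASCII. cp=U+0031
Byte[6]=7A: 1-byte ASCII. cp=U+007A
Byte[7]=C4: 2-byte lead, need 1 cont bytes. acc=0x4
Byte[8]=97: continuation. acc=(acc<<6)|0x17=0x117
Completed: cp=U+0117 (starts at byte 7)
Byte[9]=CE: 2-byte lead, need 1 cont bytes. acc=0xE
Byte[10]=B0: continuation. acc=(acc<<6)|0x30=0x3B0
Completed: cp=U+03B0 (starts at byte 9)
Byte[11]=CB: 2-byte lead, need 1 cont bytes. acc=0xB
Byte[12]=BB: continuation. acc=(acc<<6)|0x3B=0x2FB
Completed: cp=U+02FB (starts at byte 11)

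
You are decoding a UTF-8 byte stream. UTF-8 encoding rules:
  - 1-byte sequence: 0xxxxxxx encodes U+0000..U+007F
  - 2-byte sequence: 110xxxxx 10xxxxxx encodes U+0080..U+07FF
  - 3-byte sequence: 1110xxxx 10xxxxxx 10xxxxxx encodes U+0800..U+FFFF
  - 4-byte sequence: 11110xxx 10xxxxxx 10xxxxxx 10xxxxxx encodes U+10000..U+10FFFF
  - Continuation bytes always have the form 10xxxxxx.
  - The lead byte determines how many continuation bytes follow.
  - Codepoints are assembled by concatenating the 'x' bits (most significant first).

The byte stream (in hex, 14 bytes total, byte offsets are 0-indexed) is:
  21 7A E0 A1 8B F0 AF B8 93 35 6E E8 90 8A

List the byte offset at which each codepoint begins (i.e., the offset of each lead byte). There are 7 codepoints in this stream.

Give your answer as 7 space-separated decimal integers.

Byte[0]=21: 1-byte ASCII. cp=U+0021
Byte[1]=7A: 1-byte ASCII. cp=U+007A
Byte[2]=E0: 3-byte lead, need 2 cont bytes. acc=0x0
Byte[3]=A1: continuation. acc=(acc<<6)|0x21=0x21
Byte[4]=8B: continuation. acc=(acc<<6)|0x0B=0x84B
Completed: cp=U+084B (starts at byte 2)
Byte[5]=F0: 4-byte lead, need 3 cont bytes. acc=0x0
Byte[6]=AF: continuation. acc=(acc<<6)|0x2F=0x2F
Byte[7]=B8: continuation. acc=(acc<<6)|0x38=0xBF8
Byte[8]=93: continuation. acc=(acc<<6)|0x13=0x2FE13
Completed: cp=U+2FE13 (starts at byte 5)
Byte[9]=35: 1-byte ASCII. cp=U+0035
Byte[10]=6E: 1-byte ASCII. cp=U+006E
Byte[11]=E8: 3-byte lead, need 2 cont bytes. acc=0x8
Byte[12]=90: continuation. acc=(acc<<6)|0x10=0x210
Byte[13]=8A: continuation. acc=(acc<<6)|0x0A=0x840A
Completed: cp=U+840A (starts at byte 11)

Answer: 0 1 2 5 9 10 11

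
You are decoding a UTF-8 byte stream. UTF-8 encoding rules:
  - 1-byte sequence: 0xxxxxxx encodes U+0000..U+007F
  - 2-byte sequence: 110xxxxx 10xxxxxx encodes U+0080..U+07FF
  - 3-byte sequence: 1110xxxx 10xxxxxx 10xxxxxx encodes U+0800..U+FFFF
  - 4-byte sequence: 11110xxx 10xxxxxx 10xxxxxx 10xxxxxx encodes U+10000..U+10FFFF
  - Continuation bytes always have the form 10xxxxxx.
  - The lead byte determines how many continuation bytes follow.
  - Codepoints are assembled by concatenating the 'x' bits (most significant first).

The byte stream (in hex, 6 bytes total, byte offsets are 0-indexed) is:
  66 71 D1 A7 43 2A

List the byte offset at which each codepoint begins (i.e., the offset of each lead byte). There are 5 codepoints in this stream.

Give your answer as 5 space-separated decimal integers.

Answer: 0 1 2 4 5

Derivation:
Byte[0]=66: 1-byte ASCII. cp=U+0066
Byte[1]=71: 1-byte ASCII. cp=U+0071
Byte[2]=D1: 2-byte lead, need 1 cont bytes. acc=0x11
Byte[3]=A7: continuation. acc=(acc<<6)|0x27=0x467
Completed: cp=U+0467 (starts at byte 2)
Byte[4]=43: 1-byte ASCII. cp=U+0043
Byte[5]=2A: 1-byte ASCII. cp=U+002A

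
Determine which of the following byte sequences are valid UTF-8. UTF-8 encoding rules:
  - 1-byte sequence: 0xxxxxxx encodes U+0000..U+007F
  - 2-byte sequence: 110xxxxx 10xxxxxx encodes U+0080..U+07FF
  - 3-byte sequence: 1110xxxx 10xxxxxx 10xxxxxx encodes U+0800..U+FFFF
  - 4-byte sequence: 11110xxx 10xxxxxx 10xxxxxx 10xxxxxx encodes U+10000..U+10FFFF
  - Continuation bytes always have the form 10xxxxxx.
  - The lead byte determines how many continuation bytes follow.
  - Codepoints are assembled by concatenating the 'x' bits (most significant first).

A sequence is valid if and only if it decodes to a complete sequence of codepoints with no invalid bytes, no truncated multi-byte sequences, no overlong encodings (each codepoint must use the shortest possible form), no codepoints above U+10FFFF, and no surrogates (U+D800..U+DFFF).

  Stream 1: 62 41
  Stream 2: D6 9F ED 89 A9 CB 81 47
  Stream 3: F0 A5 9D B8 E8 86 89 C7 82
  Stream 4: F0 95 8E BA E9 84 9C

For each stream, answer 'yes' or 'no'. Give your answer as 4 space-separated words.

Stream 1: decodes cleanly. VALID
Stream 2: decodes cleanly. VALID
Stream 3: decodes cleanly. VALID
Stream 4: decodes cleanly. VALID

Answer: yes yes yes yes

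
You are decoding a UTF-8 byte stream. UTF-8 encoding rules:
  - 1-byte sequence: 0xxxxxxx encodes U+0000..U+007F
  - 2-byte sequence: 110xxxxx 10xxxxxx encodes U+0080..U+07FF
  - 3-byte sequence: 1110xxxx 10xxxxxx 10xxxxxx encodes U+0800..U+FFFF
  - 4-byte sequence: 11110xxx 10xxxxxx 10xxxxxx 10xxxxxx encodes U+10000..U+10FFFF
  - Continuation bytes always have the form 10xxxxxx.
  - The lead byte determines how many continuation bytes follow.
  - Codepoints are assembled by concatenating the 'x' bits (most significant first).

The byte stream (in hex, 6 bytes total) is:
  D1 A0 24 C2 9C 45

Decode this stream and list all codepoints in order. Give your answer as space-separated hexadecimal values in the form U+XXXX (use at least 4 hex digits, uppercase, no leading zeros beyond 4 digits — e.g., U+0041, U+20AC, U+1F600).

Byte[0]=D1: 2-byte lead, need 1 cont bytes. acc=0x11
Byte[1]=A0: continuation. acc=(acc<<6)|0x20=0x460
Completed: cp=U+0460 (starts at byte 0)
Byte[2]=24: 1-byte ASCII. cp=U+0024
Byte[3]=C2: 2-byte lead, need 1 cont bytes. acc=0x2
Byte[4]=9C: continuation. acc=(acc<<6)|0x1C=0x9C
Completed: cp=U+009C (starts at byte 3)
Byte[5]=45: 1-byte ASCII. cp=U+0045

Answer: U+0460 U+0024 U+009C U+0045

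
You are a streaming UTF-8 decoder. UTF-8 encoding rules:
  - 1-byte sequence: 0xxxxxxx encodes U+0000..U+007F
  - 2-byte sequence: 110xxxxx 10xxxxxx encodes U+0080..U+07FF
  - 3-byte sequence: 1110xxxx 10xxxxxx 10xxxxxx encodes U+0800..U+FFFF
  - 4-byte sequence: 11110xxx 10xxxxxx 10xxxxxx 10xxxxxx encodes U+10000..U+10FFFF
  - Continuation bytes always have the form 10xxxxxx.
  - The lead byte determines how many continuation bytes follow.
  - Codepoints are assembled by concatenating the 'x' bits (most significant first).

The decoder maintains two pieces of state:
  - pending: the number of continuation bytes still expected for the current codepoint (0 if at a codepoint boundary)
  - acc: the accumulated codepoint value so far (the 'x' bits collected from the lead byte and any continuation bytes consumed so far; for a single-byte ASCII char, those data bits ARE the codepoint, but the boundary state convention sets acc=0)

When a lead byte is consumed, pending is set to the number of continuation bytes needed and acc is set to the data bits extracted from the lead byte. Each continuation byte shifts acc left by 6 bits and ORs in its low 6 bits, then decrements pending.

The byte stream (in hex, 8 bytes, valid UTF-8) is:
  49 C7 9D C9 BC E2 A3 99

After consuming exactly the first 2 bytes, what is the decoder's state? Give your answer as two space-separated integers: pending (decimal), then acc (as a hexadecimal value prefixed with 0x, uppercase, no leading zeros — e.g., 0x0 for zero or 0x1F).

Byte[0]=49: 1-byte. pending=0, acc=0x0
Byte[1]=C7: 2-byte lead. pending=1, acc=0x7

Answer: 1 0x7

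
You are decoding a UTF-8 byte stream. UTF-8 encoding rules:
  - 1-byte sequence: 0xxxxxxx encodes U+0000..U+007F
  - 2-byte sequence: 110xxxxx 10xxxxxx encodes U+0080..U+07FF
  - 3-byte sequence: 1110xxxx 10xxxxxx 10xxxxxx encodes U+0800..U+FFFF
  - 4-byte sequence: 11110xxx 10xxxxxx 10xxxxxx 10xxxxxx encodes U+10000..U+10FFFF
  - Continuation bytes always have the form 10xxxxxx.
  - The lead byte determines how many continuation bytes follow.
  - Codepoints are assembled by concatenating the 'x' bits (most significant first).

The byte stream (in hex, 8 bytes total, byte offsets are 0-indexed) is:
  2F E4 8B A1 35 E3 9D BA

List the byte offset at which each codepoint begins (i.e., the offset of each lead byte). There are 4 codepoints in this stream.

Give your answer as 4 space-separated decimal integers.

Answer: 0 1 4 5

Derivation:
Byte[0]=2F: 1-byte ASCII. cp=U+002F
Byte[1]=E4: 3-byte lead, need 2 cont bytes. acc=0x4
Byte[2]=8B: continuation. acc=(acc<<6)|0x0B=0x10B
Byte[3]=A1: continuation. acc=(acc<<6)|0x21=0x42E1
Completed: cp=U+42E1 (starts at byte 1)
Byte[4]=35: 1-byte ASCII. cp=U+0035
Byte[5]=E3: 3-byte lead, need 2 cont bytes. acc=0x3
Byte[6]=9D: continuation. acc=(acc<<6)|0x1D=0xDD
Byte[7]=BA: continuation. acc=(acc<<6)|0x3A=0x377A
Completed: cp=U+377A (starts at byte 5)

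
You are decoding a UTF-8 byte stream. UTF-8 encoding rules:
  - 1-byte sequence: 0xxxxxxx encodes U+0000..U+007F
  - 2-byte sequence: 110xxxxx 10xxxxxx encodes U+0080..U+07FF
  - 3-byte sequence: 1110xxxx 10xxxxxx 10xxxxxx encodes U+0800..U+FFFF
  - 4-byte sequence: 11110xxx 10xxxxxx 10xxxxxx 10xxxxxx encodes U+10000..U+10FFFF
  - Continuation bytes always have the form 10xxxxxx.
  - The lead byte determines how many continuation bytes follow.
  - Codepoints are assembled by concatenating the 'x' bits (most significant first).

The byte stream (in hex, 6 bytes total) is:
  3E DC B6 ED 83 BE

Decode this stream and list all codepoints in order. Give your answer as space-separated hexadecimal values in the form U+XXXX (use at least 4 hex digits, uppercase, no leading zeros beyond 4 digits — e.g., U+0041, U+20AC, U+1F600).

Byte[0]=3E: 1-byte ASCII. cp=U+003E
Byte[1]=DC: 2-byte lead, need 1 cont bytes. acc=0x1C
Byte[2]=B6: continuation. acc=(acc<<6)|0x36=0x736
Completed: cp=U+0736 (starts at byte 1)
Byte[3]=ED: 3-byte lead, need 2 cont bytes. acc=0xD
Byte[4]=83: continuation. acc=(acc<<6)|0x03=0x343
Byte[5]=BE: continuation. acc=(acc<<6)|0x3E=0xD0FE
Completed: cp=U+D0FE (starts at byte 3)

Answer: U+003E U+0736 U+D0FE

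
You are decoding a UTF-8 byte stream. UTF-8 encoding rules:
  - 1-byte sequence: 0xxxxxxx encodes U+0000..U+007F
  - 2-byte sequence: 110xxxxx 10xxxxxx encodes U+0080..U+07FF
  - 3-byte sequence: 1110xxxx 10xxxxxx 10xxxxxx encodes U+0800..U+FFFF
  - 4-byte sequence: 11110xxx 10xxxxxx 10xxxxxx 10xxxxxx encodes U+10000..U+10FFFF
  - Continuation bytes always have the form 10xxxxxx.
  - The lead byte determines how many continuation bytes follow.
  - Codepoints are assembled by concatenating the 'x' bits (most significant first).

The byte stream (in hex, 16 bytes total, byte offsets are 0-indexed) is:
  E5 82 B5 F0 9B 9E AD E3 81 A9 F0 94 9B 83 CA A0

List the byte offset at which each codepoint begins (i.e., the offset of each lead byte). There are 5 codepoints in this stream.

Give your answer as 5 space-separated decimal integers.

Byte[0]=E5: 3-byte lead, need 2 cont bytes. acc=0x5
Byte[1]=82: continuation. acc=(acc<<6)|0x02=0x142
Byte[2]=B5: continuation. acc=(acc<<6)|0x35=0x50B5
Completed: cp=U+50B5 (starts at byte 0)
Byte[3]=F0: 4-byte lead, need 3 cont bytes. acc=0x0
Byte[4]=9B: continuation. acc=(acc<<6)|0x1B=0x1B
Byte[5]=9E: continuation. acc=(acc<<6)|0x1E=0x6DE
Byte[6]=AD: continuation. acc=(acc<<6)|0x2D=0x1B7AD
Completed: cp=U+1B7AD (starts at byte 3)
Byte[7]=E3: 3-byte lead, need 2 cont bytes. acc=0x3
Byte[8]=81: continuation. acc=(acc<<6)|0x01=0xC1
Byte[9]=A9: continuation. acc=(acc<<6)|0x29=0x3069
Completed: cp=U+3069 (starts at byte 7)
Byte[10]=F0: 4-byte lead, need 3 cont bytes. acc=0x0
Byte[11]=94: continuation. acc=(acc<<6)|0x14=0x14
Byte[12]=9B: continuation. acc=(acc<<6)|0x1B=0x51B
Byte[13]=83: continuation. acc=(acc<<6)|0x03=0x146C3
Completed: cp=U+146C3 (starts at byte 10)
Byte[14]=CA: 2-byte lead, need 1 cont bytes. acc=0xA
Byte[15]=A0: continuation. acc=(acc<<6)|0x20=0x2A0
Completed: cp=U+02A0 (starts at byte 14)

Answer: 0 3 7 10 14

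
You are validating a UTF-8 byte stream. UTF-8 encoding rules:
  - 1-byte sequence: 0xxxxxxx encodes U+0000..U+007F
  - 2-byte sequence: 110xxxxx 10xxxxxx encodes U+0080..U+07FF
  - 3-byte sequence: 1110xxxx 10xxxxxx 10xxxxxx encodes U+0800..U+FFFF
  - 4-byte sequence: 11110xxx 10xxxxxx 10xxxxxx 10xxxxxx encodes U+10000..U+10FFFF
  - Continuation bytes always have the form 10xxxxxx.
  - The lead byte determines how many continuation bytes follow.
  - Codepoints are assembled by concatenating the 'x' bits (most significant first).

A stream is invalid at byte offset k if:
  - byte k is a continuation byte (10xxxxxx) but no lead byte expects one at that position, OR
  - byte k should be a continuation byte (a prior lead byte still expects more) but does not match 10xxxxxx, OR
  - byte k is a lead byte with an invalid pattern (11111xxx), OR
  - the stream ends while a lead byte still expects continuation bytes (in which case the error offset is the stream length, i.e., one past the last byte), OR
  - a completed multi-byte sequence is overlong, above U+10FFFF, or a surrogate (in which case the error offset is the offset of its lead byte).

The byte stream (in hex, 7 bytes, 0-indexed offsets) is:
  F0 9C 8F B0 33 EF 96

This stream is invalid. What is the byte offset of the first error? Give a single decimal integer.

Answer: 7

Derivation:
Byte[0]=F0: 4-byte lead, need 3 cont bytes. acc=0x0
Byte[1]=9C: continuation. acc=(acc<<6)|0x1C=0x1C
Byte[2]=8F: continuation. acc=(acc<<6)|0x0F=0x70F
Byte[3]=B0: continuation. acc=(acc<<6)|0x30=0x1C3F0
Completed: cp=U+1C3F0 (starts at byte 0)
Byte[4]=33: 1-byte ASCII. cp=U+0033
Byte[5]=EF: 3-byte lead, need 2 cont bytes. acc=0xF
Byte[6]=96: continuation. acc=(acc<<6)|0x16=0x3D6
Byte[7]: stream ended, expected continuation. INVALID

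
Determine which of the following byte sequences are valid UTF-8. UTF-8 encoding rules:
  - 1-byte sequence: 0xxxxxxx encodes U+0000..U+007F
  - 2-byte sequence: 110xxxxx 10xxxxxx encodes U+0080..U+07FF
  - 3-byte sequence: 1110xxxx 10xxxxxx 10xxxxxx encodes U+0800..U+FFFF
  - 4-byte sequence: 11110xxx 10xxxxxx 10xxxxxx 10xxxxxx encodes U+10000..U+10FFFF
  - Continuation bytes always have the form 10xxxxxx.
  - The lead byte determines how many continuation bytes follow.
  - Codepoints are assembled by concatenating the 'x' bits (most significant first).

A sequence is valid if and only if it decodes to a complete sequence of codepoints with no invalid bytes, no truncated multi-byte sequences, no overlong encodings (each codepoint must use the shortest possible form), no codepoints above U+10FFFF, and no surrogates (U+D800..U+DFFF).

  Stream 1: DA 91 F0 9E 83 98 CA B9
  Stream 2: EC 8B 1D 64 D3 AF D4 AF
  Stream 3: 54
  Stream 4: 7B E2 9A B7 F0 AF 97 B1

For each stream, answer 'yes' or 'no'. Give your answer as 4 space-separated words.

Answer: yes no yes yes

Derivation:
Stream 1: decodes cleanly. VALID
Stream 2: error at byte offset 2. INVALID
Stream 3: decodes cleanly. VALID
Stream 4: decodes cleanly. VALID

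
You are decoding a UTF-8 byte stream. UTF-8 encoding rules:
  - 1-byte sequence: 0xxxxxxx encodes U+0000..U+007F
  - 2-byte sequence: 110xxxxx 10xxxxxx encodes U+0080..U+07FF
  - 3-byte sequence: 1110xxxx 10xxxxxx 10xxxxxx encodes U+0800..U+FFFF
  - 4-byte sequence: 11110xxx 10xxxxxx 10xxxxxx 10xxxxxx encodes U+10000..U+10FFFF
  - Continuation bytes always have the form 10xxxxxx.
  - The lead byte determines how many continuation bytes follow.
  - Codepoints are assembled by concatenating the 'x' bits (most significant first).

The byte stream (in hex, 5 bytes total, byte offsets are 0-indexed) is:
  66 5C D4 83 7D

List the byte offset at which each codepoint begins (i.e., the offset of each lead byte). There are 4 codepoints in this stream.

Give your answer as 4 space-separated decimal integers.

Answer: 0 1 2 4

Derivation:
Byte[0]=66: 1-byte ASCII. cp=U+0066
Byte[1]=5C: 1-byte ASCII. cp=U+005C
Byte[2]=D4: 2-byte lead, need 1 cont bytes. acc=0x14
Byte[3]=83: continuation. acc=(acc<<6)|0x03=0x503
Completed: cp=U+0503 (starts at byte 2)
Byte[4]=7D: 1-byte ASCII. cp=U+007D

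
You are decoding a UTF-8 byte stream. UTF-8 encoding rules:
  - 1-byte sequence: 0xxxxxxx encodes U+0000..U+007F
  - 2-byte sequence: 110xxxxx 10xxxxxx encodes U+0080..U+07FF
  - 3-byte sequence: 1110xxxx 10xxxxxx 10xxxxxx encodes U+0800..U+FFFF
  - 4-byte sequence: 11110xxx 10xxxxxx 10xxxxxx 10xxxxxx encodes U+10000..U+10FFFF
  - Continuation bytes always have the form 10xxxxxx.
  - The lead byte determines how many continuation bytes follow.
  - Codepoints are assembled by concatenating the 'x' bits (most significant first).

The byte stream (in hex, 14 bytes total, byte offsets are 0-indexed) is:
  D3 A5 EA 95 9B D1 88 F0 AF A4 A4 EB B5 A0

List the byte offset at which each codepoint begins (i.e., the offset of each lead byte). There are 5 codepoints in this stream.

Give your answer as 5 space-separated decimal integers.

Answer: 0 2 5 7 11

Derivation:
Byte[0]=D3: 2-byte lead, need 1 cont bytes. acc=0x13
Byte[1]=A5: continuation. acc=(acc<<6)|0x25=0x4E5
Completed: cp=U+04E5 (starts at byte 0)
Byte[2]=EA: 3-byte lead, need 2 cont bytes. acc=0xA
Byte[3]=95: continuation. acc=(acc<<6)|0x15=0x295
Byte[4]=9B: continuation. acc=(acc<<6)|0x1B=0xA55B
Completed: cp=U+A55B (starts at byte 2)
Byte[5]=D1: 2-byte lead, need 1 cont bytes. acc=0x11
Byte[6]=88: continuation. acc=(acc<<6)|0x08=0x448
Completed: cp=U+0448 (starts at byte 5)
Byte[7]=F0: 4-byte lead, need 3 cont bytes. acc=0x0
Byte[8]=AF: continuation. acc=(acc<<6)|0x2F=0x2F
Byte[9]=A4: continuation. acc=(acc<<6)|0x24=0xBE4
Byte[10]=A4: continuation. acc=(acc<<6)|0x24=0x2F924
Completed: cp=U+2F924 (starts at byte 7)
Byte[11]=EB: 3-byte lead, need 2 cont bytes. acc=0xB
Byte[12]=B5: continuation. acc=(acc<<6)|0x35=0x2F5
Byte[13]=A0: continuation. acc=(acc<<6)|0x20=0xBD60
Completed: cp=U+BD60 (starts at byte 11)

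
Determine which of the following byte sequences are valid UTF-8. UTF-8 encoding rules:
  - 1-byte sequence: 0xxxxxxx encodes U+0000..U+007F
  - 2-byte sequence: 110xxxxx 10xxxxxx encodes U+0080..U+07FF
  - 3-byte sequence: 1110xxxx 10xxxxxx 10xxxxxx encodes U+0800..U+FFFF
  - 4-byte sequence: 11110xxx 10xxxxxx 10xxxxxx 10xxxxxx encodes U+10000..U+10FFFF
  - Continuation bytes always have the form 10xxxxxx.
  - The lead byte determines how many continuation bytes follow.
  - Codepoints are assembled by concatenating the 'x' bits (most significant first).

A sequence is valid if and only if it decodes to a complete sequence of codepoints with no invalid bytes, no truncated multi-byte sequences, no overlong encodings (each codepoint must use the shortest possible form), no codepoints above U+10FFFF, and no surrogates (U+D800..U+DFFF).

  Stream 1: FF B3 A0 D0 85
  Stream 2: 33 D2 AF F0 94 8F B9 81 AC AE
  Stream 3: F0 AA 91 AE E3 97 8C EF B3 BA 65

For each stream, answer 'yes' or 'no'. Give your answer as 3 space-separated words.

Answer: no no yes

Derivation:
Stream 1: error at byte offset 0. INVALID
Stream 2: error at byte offset 7. INVALID
Stream 3: decodes cleanly. VALID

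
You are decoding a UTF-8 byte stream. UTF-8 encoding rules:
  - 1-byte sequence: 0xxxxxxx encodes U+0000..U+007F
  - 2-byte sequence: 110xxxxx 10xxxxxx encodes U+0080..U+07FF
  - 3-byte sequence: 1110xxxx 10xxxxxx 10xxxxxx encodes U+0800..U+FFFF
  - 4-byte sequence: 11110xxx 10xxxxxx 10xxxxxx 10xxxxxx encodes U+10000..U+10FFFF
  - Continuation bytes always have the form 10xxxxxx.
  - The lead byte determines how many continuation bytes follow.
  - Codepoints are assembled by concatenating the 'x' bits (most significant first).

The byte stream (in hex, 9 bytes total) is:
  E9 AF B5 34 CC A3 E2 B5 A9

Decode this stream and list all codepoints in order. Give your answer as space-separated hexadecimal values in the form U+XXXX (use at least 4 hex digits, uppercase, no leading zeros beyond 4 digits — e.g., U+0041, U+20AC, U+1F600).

Byte[0]=E9: 3-byte lead, need 2 cont bytes. acc=0x9
Byte[1]=AF: continuation. acc=(acc<<6)|0x2F=0x26F
Byte[2]=B5: continuation. acc=(acc<<6)|0x35=0x9BF5
Completed: cp=U+9BF5 (starts at byte 0)
Byte[3]=34: 1-byte ASCII. cp=U+0034
Byte[4]=CC: 2-byte lead, need 1 cont bytes. acc=0xC
Byte[5]=A3: continuation. acc=(acc<<6)|0x23=0x323
Completed: cp=U+0323 (starts at byte 4)
Byte[6]=E2: 3-byte lead, need 2 cont bytes. acc=0x2
Byte[7]=B5: continuation. acc=(acc<<6)|0x35=0xB5
Byte[8]=A9: continuation. acc=(acc<<6)|0x29=0x2D69
Completed: cp=U+2D69 (starts at byte 6)

Answer: U+9BF5 U+0034 U+0323 U+2D69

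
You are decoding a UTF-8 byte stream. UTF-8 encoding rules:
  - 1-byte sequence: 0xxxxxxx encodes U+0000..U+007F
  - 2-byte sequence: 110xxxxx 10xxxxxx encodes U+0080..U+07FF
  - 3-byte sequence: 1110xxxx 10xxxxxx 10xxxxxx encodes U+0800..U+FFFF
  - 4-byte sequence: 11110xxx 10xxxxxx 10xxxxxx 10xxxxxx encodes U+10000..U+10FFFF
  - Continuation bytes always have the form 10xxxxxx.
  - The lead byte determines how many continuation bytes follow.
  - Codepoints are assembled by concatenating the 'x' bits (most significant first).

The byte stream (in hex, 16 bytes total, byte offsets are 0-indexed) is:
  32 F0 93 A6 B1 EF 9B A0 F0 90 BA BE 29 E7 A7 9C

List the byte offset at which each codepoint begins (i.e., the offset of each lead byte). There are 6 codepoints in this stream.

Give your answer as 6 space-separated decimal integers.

Answer: 0 1 5 8 12 13

Derivation:
Byte[0]=32: 1-byte ASCII. cp=U+0032
Byte[1]=F0: 4-byte lead, need 3 cont bytes. acc=0x0
Byte[2]=93: continuation. acc=(acc<<6)|0x13=0x13
Byte[3]=A6: continuation. acc=(acc<<6)|0x26=0x4E6
Byte[4]=B1: continuation. acc=(acc<<6)|0x31=0x139B1
Completed: cp=U+139B1 (starts at byte 1)
Byte[5]=EF: 3-byte lead, need 2 cont bytes. acc=0xF
Byte[6]=9B: continuation. acc=(acc<<6)|0x1B=0x3DB
Byte[7]=A0: continuation. acc=(acc<<6)|0x20=0xF6E0
Completed: cp=U+F6E0 (starts at byte 5)
Byte[8]=F0: 4-byte lead, need 3 cont bytes. acc=0x0
Byte[9]=90: continuation. acc=(acc<<6)|0x10=0x10
Byte[10]=BA: continuation. acc=(acc<<6)|0x3A=0x43A
Byte[11]=BE: continuation. acc=(acc<<6)|0x3E=0x10EBE
Completed: cp=U+10EBE (starts at byte 8)
Byte[12]=29: 1-byte ASCII. cp=U+0029
Byte[13]=E7: 3-byte lead, need 2 cont bytes. acc=0x7
Byte[14]=A7: continuation. acc=(acc<<6)|0x27=0x1E7
Byte[15]=9C: continuation. acc=(acc<<6)|0x1C=0x79DC
Completed: cp=U+79DC (starts at byte 13)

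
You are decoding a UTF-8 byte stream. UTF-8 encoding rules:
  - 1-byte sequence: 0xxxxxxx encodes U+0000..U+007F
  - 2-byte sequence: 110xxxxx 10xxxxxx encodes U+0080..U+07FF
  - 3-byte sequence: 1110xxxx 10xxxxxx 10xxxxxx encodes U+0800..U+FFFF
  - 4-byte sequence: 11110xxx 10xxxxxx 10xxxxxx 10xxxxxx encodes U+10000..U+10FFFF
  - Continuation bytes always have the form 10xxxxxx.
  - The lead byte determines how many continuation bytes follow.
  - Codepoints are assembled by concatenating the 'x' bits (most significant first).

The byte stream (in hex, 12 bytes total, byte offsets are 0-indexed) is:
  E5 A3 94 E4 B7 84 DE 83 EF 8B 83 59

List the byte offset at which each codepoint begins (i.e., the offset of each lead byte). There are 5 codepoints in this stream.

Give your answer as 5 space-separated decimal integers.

Answer: 0 3 6 8 11

Derivation:
Byte[0]=E5: 3-byte lead, need 2 cont bytes. acc=0x5
Byte[1]=A3: continuation. acc=(acc<<6)|0x23=0x163
Byte[2]=94: continuation. acc=(acc<<6)|0x14=0x58D4
Completed: cp=U+58D4 (starts at byte 0)
Byte[3]=E4: 3-byte lead, need 2 cont bytes. acc=0x4
Byte[4]=B7: continuation. acc=(acc<<6)|0x37=0x137
Byte[5]=84: continuation. acc=(acc<<6)|0x04=0x4DC4
Completed: cp=U+4DC4 (starts at byte 3)
Byte[6]=DE: 2-byte lead, need 1 cont bytes. acc=0x1E
Byte[7]=83: continuation. acc=(acc<<6)|0x03=0x783
Completed: cp=U+0783 (starts at byte 6)
Byte[8]=EF: 3-byte lead, need 2 cont bytes. acc=0xF
Byte[9]=8B: continuation. acc=(acc<<6)|0x0B=0x3CB
Byte[10]=83: continuation. acc=(acc<<6)|0x03=0xF2C3
Completed: cp=U+F2C3 (starts at byte 8)
Byte[11]=59: 1-byte ASCII. cp=U+0059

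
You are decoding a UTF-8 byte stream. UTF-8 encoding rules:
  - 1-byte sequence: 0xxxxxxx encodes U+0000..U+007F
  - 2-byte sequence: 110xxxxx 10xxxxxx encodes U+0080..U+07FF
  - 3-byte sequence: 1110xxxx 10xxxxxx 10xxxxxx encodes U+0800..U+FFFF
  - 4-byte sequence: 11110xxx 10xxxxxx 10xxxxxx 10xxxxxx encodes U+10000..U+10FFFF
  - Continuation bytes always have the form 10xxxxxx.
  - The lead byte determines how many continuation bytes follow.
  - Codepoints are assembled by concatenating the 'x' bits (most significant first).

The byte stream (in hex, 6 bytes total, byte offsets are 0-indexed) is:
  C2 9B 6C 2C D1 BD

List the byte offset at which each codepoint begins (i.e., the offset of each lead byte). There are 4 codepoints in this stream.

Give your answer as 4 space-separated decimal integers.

Byte[0]=C2: 2-byte lead, need 1 cont bytes. acc=0x2
Byte[1]=9B: continuation. acc=(acc<<6)|0x1B=0x9B
Completed: cp=U+009B (starts at byte 0)
Byte[2]=6C: 1-byte ASCII. cp=U+006C
Byte[3]=2C: 1-byte ASCII. cp=U+002C
Byte[4]=D1: 2-byte lead, need 1 cont bytes. acc=0x11
Byte[5]=BD: continuation. acc=(acc<<6)|0x3D=0x47D
Completed: cp=U+047D (starts at byte 4)

Answer: 0 2 3 4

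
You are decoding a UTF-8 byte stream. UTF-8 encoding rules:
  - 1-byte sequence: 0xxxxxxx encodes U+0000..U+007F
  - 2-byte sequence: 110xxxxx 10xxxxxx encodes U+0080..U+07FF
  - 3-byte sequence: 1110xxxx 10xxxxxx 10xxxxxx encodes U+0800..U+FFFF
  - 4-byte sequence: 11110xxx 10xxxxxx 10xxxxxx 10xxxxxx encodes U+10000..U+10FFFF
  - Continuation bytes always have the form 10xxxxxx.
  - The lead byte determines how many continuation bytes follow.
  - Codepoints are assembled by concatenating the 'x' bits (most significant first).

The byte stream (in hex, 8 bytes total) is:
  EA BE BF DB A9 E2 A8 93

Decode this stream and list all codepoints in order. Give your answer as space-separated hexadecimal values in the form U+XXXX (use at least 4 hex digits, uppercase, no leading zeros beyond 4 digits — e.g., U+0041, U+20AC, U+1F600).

Answer: U+AFBF U+06E9 U+2A13

Derivation:
Byte[0]=EA: 3-byte lead, need 2 cont bytes. acc=0xA
Byte[1]=BE: continuation. acc=(acc<<6)|0x3E=0x2BE
Byte[2]=BF: continuation. acc=(acc<<6)|0x3F=0xAFBF
Completed: cp=U+AFBF (starts at byte 0)
Byte[3]=DB: 2-byte lead, need 1 cont bytes. acc=0x1B
Byte[4]=A9: continuation. acc=(acc<<6)|0x29=0x6E9
Completed: cp=U+06E9 (starts at byte 3)
Byte[5]=E2: 3-byte lead, need 2 cont bytes. acc=0x2
Byte[6]=A8: continuation. acc=(acc<<6)|0x28=0xA8
Byte[7]=93: continuation. acc=(acc<<6)|0x13=0x2A13
Completed: cp=U+2A13 (starts at byte 5)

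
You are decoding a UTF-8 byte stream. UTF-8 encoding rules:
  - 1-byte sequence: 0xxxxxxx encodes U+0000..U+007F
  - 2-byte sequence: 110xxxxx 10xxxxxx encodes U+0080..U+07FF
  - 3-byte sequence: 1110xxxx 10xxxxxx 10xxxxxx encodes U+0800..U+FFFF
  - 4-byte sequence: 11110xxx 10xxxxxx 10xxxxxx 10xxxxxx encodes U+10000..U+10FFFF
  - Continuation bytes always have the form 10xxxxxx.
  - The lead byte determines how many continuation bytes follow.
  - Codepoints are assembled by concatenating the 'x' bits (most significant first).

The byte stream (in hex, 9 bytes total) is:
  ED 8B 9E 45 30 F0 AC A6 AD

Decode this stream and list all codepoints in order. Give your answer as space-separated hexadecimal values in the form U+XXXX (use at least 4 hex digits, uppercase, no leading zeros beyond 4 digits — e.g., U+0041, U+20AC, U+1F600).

Byte[0]=ED: 3-byte lead, need 2 cont bytes. acc=0xD
Byte[1]=8B: continuation. acc=(acc<<6)|0x0B=0x34B
Byte[2]=9E: continuation. acc=(acc<<6)|0x1E=0xD2DE
Completed: cp=U+D2DE (starts at byte 0)
Byte[3]=45: 1-byte ASCII. cp=U+0045
Byte[4]=30: 1-byte ASCII. cp=U+0030
Byte[5]=F0: 4-byte lead, need 3 cont bytes. acc=0x0
Byte[6]=AC: continuation. acc=(acc<<6)|0x2C=0x2C
Byte[7]=A6: continuation. acc=(acc<<6)|0x26=0xB26
Byte[8]=AD: continuation. acc=(acc<<6)|0x2D=0x2C9AD
Completed: cp=U+2C9AD (starts at byte 5)

Answer: U+D2DE U+0045 U+0030 U+2C9AD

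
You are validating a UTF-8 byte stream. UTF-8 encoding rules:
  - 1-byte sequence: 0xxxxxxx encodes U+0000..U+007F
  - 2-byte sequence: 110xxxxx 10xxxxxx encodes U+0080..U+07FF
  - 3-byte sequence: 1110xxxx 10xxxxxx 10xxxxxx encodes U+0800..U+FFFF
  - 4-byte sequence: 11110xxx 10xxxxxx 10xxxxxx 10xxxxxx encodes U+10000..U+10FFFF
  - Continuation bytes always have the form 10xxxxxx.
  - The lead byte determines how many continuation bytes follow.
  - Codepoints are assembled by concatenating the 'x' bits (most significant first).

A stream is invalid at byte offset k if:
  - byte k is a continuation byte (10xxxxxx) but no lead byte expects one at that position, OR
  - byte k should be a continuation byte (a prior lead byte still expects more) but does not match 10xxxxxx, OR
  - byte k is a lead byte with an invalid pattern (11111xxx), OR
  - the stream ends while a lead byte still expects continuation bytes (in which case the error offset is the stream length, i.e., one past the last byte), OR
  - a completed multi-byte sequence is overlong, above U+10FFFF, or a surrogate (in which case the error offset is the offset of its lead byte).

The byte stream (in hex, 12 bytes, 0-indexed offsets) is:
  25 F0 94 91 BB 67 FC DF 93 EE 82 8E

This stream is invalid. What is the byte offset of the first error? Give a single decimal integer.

Answer: 6

Derivation:
Byte[0]=25: 1-byte ASCII. cp=U+0025
Byte[1]=F0: 4-byte lead, need 3 cont bytes. acc=0x0
Byte[2]=94: continuation. acc=(acc<<6)|0x14=0x14
Byte[3]=91: continuation. acc=(acc<<6)|0x11=0x511
Byte[4]=BB: continuation. acc=(acc<<6)|0x3B=0x1447B
Completed: cp=U+1447B (starts at byte 1)
Byte[5]=67: 1-byte ASCII. cp=U+0067
Byte[6]=FC: INVALID lead byte (not 0xxx/110x/1110/11110)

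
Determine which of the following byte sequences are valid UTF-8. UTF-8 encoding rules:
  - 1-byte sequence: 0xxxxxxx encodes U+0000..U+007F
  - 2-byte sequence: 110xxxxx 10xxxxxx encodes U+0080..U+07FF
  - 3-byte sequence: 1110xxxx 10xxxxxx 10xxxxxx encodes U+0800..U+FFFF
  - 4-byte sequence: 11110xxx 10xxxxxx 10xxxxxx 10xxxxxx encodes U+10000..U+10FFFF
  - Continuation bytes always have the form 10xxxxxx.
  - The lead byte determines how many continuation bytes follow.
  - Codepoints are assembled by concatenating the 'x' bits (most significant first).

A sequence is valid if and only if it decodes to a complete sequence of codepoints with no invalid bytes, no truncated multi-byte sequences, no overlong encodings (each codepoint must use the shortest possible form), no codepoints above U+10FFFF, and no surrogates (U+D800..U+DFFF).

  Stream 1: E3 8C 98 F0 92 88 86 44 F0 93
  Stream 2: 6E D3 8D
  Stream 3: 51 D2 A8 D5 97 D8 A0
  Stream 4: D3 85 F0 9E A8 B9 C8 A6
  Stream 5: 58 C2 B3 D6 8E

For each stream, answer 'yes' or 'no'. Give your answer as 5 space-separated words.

Answer: no yes yes yes yes

Derivation:
Stream 1: error at byte offset 10. INVALID
Stream 2: decodes cleanly. VALID
Stream 3: decodes cleanly. VALID
Stream 4: decodes cleanly. VALID
Stream 5: decodes cleanly. VALID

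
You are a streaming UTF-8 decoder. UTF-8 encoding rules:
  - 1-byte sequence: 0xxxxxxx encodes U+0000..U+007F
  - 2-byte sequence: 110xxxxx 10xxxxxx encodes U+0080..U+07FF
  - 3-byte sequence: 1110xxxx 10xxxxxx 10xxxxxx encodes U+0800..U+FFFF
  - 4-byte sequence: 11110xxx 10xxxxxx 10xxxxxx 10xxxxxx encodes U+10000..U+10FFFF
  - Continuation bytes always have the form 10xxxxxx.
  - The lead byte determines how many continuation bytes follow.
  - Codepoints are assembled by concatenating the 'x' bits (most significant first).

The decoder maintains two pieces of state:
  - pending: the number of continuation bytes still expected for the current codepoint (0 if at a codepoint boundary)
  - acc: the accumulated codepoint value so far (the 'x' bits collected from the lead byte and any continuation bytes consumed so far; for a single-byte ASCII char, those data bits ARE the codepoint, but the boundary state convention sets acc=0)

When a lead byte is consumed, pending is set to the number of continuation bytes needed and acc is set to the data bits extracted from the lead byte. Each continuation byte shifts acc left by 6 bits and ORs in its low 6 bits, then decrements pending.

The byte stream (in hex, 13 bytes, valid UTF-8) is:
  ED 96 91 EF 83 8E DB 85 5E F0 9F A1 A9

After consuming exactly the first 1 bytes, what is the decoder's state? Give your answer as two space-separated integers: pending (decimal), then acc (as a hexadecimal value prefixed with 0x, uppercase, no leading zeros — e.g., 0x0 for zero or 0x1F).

Answer: 2 0xD

Derivation:
Byte[0]=ED: 3-byte lead. pending=2, acc=0xD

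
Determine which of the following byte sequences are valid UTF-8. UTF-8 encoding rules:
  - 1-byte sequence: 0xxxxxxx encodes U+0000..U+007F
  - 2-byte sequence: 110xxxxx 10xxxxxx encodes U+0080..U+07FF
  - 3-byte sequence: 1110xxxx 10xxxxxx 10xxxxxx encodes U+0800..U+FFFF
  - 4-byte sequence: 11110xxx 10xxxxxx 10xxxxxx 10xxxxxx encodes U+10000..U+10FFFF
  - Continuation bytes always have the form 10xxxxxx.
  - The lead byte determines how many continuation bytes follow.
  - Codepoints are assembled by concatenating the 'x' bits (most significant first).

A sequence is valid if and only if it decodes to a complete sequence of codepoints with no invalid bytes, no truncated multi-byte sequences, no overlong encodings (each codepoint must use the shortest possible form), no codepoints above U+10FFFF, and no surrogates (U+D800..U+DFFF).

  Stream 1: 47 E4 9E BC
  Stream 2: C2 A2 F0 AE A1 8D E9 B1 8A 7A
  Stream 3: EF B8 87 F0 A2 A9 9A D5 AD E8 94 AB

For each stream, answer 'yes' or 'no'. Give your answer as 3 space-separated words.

Answer: yes yes yes

Derivation:
Stream 1: decodes cleanly. VALID
Stream 2: decodes cleanly. VALID
Stream 3: decodes cleanly. VALID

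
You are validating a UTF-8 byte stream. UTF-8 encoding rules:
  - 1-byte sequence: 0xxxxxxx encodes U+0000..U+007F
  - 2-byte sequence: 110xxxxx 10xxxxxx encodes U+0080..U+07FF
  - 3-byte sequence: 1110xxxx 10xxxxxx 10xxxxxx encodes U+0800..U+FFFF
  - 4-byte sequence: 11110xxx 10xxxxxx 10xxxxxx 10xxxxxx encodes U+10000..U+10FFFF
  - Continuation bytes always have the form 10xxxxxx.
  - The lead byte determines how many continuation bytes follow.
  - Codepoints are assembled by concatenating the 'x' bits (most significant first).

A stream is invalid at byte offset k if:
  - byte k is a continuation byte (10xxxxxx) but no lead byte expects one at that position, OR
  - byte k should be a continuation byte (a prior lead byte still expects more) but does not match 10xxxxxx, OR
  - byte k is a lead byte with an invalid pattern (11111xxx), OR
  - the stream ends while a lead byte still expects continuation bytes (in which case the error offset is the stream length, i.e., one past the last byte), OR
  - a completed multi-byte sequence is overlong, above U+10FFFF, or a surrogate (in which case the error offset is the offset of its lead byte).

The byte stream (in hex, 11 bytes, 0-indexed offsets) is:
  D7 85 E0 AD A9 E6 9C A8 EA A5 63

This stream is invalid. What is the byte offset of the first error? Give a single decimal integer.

Byte[0]=D7: 2-byte lead, need 1 cont bytes. acc=0x17
Byte[1]=85: continuation. acc=(acc<<6)|0x05=0x5C5
Completed: cp=U+05C5 (starts at byte 0)
Byte[2]=E0: 3-byte lead, need 2 cont bytes. acc=0x0
Byte[3]=AD: continuation. acc=(acc<<6)|0x2D=0x2D
Byte[4]=A9: continuation. acc=(acc<<6)|0x29=0xB69
Completed: cp=U+0B69 (starts at byte 2)
Byte[5]=E6: 3-byte lead, need 2 cont bytes. acc=0x6
Byte[6]=9C: continuation. acc=(acc<<6)|0x1C=0x19C
Byte[7]=A8: continuation. acc=(acc<<6)|0x28=0x6728
Completed: cp=U+6728 (starts at byte 5)
Byte[8]=EA: 3-byte lead, need 2 cont bytes. acc=0xA
Byte[9]=A5: continuation. acc=(acc<<6)|0x25=0x2A5
Byte[10]=63: expected 10xxxxxx continuation. INVALID

Answer: 10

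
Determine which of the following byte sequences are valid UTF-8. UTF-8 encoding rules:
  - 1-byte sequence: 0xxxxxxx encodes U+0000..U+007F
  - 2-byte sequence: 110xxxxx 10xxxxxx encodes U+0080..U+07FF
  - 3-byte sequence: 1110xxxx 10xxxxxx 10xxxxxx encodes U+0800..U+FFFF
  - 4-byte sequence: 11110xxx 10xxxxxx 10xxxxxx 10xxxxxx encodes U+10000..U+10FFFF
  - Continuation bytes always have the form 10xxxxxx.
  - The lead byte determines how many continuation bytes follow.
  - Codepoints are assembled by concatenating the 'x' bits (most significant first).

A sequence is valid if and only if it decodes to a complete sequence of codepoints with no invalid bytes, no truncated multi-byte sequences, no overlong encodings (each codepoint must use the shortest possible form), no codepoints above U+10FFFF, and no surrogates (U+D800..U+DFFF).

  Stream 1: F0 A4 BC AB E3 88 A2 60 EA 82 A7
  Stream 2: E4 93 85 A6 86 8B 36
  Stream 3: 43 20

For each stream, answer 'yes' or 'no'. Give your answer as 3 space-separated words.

Answer: yes no yes

Derivation:
Stream 1: decodes cleanly. VALID
Stream 2: error at byte offset 3. INVALID
Stream 3: decodes cleanly. VALID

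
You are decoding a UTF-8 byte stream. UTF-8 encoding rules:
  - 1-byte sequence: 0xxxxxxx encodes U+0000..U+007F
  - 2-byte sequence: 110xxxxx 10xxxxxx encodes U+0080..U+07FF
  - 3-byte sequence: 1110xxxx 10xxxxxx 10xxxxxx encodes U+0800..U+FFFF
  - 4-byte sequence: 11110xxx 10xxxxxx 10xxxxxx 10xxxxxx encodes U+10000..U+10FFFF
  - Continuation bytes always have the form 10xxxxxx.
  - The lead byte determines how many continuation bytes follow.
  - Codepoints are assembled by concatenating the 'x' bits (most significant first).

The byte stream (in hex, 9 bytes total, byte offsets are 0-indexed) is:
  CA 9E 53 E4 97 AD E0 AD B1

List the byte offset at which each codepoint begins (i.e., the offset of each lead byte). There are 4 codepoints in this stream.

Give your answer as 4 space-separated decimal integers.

Answer: 0 2 3 6

Derivation:
Byte[0]=CA: 2-byte lead, need 1 cont bytes. acc=0xA
Byte[1]=9E: continuation. acc=(acc<<6)|0x1E=0x29E
Completed: cp=U+029E (starts at byte 0)
Byte[2]=53: 1-byte ASCII. cp=U+0053
Byte[3]=E4: 3-byte lead, need 2 cont bytes. acc=0x4
Byte[4]=97: continuation. acc=(acc<<6)|0x17=0x117
Byte[5]=AD: continuation. acc=(acc<<6)|0x2D=0x45ED
Completed: cp=U+45ED (starts at byte 3)
Byte[6]=E0: 3-byte lead, need 2 cont bytes. acc=0x0
Byte[7]=AD: continuation. acc=(acc<<6)|0x2D=0x2D
Byte[8]=B1: continuation. acc=(acc<<6)|0x31=0xB71
Completed: cp=U+0B71 (starts at byte 6)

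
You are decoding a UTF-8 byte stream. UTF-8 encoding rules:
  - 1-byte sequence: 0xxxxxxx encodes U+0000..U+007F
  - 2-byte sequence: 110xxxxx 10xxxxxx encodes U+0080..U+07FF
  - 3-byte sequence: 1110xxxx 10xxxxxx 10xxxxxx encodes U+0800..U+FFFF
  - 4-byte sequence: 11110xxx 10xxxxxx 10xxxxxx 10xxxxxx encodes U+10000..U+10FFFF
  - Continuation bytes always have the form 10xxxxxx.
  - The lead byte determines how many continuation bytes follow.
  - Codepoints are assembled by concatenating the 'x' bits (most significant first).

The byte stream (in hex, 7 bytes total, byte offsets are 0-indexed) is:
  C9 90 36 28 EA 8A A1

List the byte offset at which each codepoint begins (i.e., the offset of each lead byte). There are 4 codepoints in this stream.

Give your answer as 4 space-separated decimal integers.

Byte[0]=C9: 2-byte lead, need 1 cont bytes. acc=0x9
Byte[1]=90: continuation. acc=(acc<<6)|0x10=0x250
Completed: cp=U+0250 (starts at byte 0)
Byte[2]=36: 1-byte ASCII. cp=U+0036
Byte[3]=28: 1-byte ASCII. cp=U+0028
Byte[4]=EA: 3-byte lead, need 2 cont bytes. acc=0xA
Byte[5]=8A: continuation. acc=(acc<<6)|0x0A=0x28A
Byte[6]=A1: continuation. acc=(acc<<6)|0x21=0xA2A1
Completed: cp=U+A2A1 (starts at byte 4)

Answer: 0 2 3 4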